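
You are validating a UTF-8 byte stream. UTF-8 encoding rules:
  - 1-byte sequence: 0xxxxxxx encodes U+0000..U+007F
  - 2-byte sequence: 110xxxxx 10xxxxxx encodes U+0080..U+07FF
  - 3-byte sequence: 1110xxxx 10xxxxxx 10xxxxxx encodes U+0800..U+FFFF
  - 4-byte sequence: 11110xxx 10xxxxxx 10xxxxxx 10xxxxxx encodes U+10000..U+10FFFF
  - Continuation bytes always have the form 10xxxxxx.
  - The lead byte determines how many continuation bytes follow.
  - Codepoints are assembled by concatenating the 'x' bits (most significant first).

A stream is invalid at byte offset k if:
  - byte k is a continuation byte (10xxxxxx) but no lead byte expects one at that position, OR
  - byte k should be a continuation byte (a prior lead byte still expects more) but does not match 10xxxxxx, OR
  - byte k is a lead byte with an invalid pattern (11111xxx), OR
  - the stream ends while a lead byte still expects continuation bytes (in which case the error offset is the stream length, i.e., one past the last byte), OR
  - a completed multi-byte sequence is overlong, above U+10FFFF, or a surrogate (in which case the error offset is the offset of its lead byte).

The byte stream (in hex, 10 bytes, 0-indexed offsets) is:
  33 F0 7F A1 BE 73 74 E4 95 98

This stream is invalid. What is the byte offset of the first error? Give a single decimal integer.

Byte[0]=33: 1-byte ASCII. cp=U+0033
Byte[1]=F0: 4-byte lead, need 3 cont bytes. acc=0x0
Byte[2]=7F: expected 10xxxxxx continuation. INVALID

Answer: 2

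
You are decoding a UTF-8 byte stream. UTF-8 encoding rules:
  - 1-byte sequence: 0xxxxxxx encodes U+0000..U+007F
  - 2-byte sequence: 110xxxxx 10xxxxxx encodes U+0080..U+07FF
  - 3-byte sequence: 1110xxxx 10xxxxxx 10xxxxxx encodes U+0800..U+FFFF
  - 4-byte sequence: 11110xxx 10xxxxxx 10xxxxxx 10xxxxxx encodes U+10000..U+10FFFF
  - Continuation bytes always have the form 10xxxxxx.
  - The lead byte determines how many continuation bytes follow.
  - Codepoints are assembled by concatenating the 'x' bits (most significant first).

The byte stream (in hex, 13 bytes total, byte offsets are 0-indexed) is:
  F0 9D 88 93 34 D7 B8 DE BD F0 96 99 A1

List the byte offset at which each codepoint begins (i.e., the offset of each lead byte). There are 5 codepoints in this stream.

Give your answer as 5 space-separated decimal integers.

Byte[0]=F0: 4-byte lead, need 3 cont bytes. acc=0x0
Byte[1]=9D: continuation. acc=(acc<<6)|0x1D=0x1D
Byte[2]=88: continuation. acc=(acc<<6)|0x08=0x748
Byte[3]=93: continuation. acc=(acc<<6)|0x13=0x1D213
Completed: cp=U+1D213 (starts at byte 0)
Byte[4]=34: 1-byte ASCII. cp=U+0034
Byte[5]=D7: 2-byte lead, need 1 cont bytes. acc=0x17
Byte[6]=B8: continuation. acc=(acc<<6)|0x38=0x5F8
Completed: cp=U+05F8 (starts at byte 5)
Byte[7]=DE: 2-byte lead, need 1 cont bytes. acc=0x1E
Byte[8]=BD: continuation. acc=(acc<<6)|0x3D=0x7BD
Completed: cp=U+07BD (starts at byte 7)
Byte[9]=F0: 4-byte lead, need 3 cont bytes. acc=0x0
Byte[10]=96: continuation. acc=(acc<<6)|0x16=0x16
Byte[11]=99: continuation. acc=(acc<<6)|0x19=0x599
Byte[12]=A1: continuation. acc=(acc<<6)|0x21=0x16661
Completed: cp=U+16661 (starts at byte 9)

Answer: 0 4 5 7 9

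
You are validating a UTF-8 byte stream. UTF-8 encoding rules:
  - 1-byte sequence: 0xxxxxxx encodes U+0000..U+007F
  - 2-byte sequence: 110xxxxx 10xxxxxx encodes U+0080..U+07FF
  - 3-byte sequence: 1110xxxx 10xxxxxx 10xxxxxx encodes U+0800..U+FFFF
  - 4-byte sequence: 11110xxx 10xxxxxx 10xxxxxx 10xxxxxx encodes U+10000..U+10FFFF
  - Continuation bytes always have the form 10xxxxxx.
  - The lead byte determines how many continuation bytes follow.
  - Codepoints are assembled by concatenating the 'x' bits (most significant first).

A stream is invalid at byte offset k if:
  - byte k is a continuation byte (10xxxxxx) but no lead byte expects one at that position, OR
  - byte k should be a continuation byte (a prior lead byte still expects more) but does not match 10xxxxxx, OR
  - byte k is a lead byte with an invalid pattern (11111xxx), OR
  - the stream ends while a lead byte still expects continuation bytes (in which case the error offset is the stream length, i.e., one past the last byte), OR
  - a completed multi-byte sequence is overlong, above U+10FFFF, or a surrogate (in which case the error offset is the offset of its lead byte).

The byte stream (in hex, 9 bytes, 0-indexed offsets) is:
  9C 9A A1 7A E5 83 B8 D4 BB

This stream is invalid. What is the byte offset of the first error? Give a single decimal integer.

Answer: 0

Derivation:
Byte[0]=9C: INVALID lead byte (not 0xxx/110x/1110/11110)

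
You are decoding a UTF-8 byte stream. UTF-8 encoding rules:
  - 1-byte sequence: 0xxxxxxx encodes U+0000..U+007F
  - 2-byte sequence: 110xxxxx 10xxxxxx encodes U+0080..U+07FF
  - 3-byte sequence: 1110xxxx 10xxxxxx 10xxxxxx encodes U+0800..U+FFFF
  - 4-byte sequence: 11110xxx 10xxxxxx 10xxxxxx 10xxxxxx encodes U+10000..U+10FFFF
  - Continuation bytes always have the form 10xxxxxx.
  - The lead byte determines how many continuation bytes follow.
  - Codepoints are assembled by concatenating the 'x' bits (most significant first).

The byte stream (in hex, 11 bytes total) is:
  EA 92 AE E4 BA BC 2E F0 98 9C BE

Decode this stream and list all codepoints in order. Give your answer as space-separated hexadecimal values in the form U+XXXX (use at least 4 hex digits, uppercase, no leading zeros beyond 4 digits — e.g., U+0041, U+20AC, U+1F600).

Byte[0]=EA: 3-byte lead, need 2 cont bytes. acc=0xA
Byte[1]=92: continuation. acc=(acc<<6)|0x12=0x292
Byte[2]=AE: continuation. acc=(acc<<6)|0x2E=0xA4AE
Completed: cp=U+A4AE (starts at byte 0)
Byte[3]=E4: 3-byte lead, need 2 cont bytes. acc=0x4
Byte[4]=BA: continuation. acc=(acc<<6)|0x3A=0x13A
Byte[5]=BC: continuation. acc=(acc<<6)|0x3C=0x4EBC
Completed: cp=U+4EBC (starts at byte 3)
Byte[6]=2E: 1-byte ASCII. cp=U+002E
Byte[7]=F0: 4-byte lead, need 3 cont bytes. acc=0x0
Byte[8]=98: continuation. acc=(acc<<6)|0x18=0x18
Byte[9]=9C: continuation. acc=(acc<<6)|0x1C=0x61C
Byte[10]=BE: continuation. acc=(acc<<6)|0x3E=0x1873E
Completed: cp=U+1873E (starts at byte 7)

Answer: U+A4AE U+4EBC U+002E U+1873E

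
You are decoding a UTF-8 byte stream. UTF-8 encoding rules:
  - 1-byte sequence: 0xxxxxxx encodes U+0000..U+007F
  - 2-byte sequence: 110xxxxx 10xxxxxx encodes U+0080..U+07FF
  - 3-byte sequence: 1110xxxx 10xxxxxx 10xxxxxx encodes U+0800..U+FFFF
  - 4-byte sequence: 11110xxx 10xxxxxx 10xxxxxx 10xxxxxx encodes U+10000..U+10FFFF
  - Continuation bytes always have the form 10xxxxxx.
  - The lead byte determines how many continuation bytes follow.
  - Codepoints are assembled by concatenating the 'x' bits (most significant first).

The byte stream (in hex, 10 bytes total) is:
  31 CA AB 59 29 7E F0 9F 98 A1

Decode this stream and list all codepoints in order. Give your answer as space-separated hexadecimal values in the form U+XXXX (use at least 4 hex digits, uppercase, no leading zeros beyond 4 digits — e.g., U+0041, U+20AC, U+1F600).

Byte[0]=31: 1-byte ASCII. cp=U+0031
Byte[1]=CA: 2-byte lead, need 1 cont bytes. acc=0xA
Byte[2]=AB: continuation. acc=(acc<<6)|0x2B=0x2AB
Completed: cp=U+02AB (starts at byte 1)
Byte[3]=59: 1-byte ASCII. cp=U+0059
Byte[4]=29: 1-byte ASCII. cp=U+0029
Byte[5]=7E: 1-byte ASCII. cp=U+007E
Byte[6]=F0: 4-byte lead, need 3 cont bytes. acc=0x0
Byte[7]=9F: continuation. acc=(acc<<6)|0x1F=0x1F
Byte[8]=98: continuation. acc=(acc<<6)|0x18=0x7D8
Byte[9]=A1: continuation. acc=(acc<<6)|0x21=0x1F621
Completed: cp=U+1F621 (starts at byte 6)

Answer: U+0031 U+02AB U+0059 U+0029 U+007E U+1F621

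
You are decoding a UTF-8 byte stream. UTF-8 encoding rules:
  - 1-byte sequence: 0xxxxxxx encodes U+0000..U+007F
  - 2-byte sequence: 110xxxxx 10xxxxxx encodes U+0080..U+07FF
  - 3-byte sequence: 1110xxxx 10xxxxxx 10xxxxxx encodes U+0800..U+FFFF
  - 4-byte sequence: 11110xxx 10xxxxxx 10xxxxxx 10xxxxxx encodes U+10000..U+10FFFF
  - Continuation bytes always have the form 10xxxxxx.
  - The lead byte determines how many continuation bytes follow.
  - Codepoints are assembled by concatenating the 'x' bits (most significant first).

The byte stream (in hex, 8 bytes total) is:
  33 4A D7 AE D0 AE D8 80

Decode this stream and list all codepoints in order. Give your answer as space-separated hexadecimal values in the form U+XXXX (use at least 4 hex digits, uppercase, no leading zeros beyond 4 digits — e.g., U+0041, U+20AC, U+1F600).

Byte[0]=33: 1-byte ASCII. cp=U+0033
Byte[1]=4A: 1-byte ASCII. cp=U+004A
Byte[2]=D7: 2-byte lead, need 1 cont bytes. acc=0x17
Byte[3]=AE: continuation. acc=(acc<<6)|0x2E=0x5EE
Completed: cp=U+05EE (starts at byte 2)
Byte[4]=D0: 2-byte lead, need 1 cont bytes. acc=0x10
Byte[5]=AE: continuation. acc=(acc<<6)|0x2E=0x42E
Completed: cp=U+042E (starts at byte 4)
Byte[6]=D8: 2-byte lead, need 1 cont bytes. acc=0x18
Byte[7]=80: continuation. acc=(acc<<6)|0x00=0x600
Completed: cp=U+0600 (starts at byte 6)

Answer: U+0033 U+004A U+05EE U+042E U+0600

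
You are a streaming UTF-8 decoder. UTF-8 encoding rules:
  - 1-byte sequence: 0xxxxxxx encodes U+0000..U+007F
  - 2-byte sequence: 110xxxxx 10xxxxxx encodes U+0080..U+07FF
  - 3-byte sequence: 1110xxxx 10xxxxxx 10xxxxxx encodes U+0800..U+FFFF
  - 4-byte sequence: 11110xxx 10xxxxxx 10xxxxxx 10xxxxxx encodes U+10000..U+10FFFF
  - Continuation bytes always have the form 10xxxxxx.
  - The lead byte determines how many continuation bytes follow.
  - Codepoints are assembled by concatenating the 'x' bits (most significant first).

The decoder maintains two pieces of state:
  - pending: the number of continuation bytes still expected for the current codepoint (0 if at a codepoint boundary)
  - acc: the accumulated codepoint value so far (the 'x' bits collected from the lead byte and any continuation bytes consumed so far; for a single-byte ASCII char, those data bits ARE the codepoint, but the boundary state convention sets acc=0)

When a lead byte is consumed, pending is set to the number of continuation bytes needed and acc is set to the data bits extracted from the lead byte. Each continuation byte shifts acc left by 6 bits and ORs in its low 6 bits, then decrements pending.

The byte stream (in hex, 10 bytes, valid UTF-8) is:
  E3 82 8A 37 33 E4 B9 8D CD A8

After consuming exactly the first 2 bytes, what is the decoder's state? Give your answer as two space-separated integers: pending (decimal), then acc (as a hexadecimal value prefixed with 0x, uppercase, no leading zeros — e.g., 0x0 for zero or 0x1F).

Answer: 1 0xC2

Derivation:
Byte[0]=E3: 3-byte lead. pending=2, acc=0x3
Byte[1]=82: continuation. acc=(acc<<6)|0x02=0xC2, pending=1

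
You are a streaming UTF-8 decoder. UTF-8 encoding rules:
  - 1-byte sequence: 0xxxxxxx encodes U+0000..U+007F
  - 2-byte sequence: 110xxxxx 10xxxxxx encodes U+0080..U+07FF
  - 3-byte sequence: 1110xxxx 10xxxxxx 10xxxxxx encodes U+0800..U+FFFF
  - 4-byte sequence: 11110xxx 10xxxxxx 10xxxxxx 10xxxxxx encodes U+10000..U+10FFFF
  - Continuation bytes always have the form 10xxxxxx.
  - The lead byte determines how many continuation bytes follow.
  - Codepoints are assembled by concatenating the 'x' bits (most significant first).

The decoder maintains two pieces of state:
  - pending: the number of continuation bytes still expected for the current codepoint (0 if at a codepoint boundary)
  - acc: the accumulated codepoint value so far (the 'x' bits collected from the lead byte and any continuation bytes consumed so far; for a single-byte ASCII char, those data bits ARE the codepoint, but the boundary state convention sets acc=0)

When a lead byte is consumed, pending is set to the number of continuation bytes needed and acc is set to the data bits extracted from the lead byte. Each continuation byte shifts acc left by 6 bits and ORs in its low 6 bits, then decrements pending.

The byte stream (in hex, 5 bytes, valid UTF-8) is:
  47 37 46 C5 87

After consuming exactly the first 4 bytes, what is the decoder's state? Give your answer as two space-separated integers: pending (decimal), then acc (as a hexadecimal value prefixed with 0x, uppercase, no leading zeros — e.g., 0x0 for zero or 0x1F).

Byte[0]=47: 1-byte. pending=0, acc=0x0
Byte[1]=37: 1-byte. pending=0, acc=0x0
Byte[2]=46: 1-byte. pending=0, acc=0x0
Byte[3]=C5: 2-byte lead. pending=1, acc=0x5

Answer: 1 0x5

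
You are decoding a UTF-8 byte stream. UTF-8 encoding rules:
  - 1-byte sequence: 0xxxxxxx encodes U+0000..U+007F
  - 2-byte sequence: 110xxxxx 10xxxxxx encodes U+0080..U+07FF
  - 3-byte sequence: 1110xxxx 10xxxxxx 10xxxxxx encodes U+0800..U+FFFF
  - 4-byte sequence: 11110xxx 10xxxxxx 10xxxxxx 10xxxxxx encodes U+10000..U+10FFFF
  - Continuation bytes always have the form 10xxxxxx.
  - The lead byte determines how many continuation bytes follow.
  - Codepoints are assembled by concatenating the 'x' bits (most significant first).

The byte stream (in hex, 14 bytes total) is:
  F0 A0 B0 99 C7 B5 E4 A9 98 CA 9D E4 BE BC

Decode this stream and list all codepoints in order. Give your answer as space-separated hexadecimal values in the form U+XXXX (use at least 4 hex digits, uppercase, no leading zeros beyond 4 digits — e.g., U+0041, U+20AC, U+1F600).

Byte[0]=F0: 4-byte lead, need 3 cont bytes. acc=0x0
Byte[1]=A0: continuation. acc=(acc<<6)|0x20=0x20
Byte[2]=B0: continuation. acc=(acc<<6)|0x30=0x830
Byte[3]=99: continuation. acc=(acc<<6)|0x19=0x20C19
Completed: cp=U+20C19 (starts at byte 0)
Byte[4]=C7: 2-byte lead, need 1 cont bytes. acc=0x7
Byte[5]=B5: continuation. acc=(acc<<6)|0x35=0x1F5
Completed: cp=U+01F5 (starts at byte 4)
Byte[6]=E4: 3-byte lead, need 2 cont bytes. acc=0x4
Byte[7]=A9: continuation. acc=(acc<<6)|0x29=0x129
Byte[8]=98: continuation. acc=(acc<<6)|0x18=0x4A58
Completed: cp=U+4A58 (starts at byte 6)
Byte[9]=CA: 2-byte lead, need 1 cont bytes. acc=0xA
Byte[10]=9D: continuation. acc=(acc<<6)|0x1D=0x29D
Completed: cp=U+029D (starts at byte 9)
Byte[11]=E4: 3-byte lead, need 2 cont bytes. acc=0x4
Byte[12]=BE: continuation. acc=(acc<<6)|0x3E=0x13E
Byte[13]=BC: continuation. acc=(acc<<6)|0x3C=0x4FBC
Completed: cp=U+4FBC (starts at byte 11)

Answer: U+20C19 U+01F5 U+4A58 U+029D U+4FBC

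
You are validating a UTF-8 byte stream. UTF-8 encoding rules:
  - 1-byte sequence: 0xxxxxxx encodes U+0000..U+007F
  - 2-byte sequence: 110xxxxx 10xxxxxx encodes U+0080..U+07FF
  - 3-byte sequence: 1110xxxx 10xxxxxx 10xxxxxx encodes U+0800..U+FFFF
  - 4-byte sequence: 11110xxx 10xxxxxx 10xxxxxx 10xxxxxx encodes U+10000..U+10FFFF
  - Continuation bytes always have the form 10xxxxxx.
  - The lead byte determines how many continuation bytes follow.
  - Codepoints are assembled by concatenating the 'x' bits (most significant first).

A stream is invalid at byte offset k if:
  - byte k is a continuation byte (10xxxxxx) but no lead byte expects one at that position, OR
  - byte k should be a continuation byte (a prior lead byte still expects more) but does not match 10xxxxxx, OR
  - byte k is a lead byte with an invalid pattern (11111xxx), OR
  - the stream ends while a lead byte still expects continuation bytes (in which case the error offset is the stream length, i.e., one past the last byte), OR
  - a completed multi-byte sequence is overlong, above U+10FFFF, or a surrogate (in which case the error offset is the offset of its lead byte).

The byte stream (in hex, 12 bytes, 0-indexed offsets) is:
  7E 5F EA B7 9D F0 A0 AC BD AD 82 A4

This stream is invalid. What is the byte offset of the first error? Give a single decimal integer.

Answer: 9

Derivation:
Byte[0]=7E: 1-byte ASCII. cp=U+007E
Byte[1]=5F: 1-byte ASCII. cp=U+005F
Byte[2]=EA: 3-byte lead, need 2 cont bytes. acc=0xA
Byte[3]=B7: continuation. acc=(acc<<6)|0x37=0x2B7
Byte[4]=9D: continuation. acc=(acc<<6)|0x1D=0xADDD
Completed: cp=U+ADDD (starts at byte 2)
Byte[5]=F0: 4-byte lead, need 3 cont bytes. acc=0x0
Byte[6]=A0: continuation. acc=(acc<<6)|0x20=0x20
Byte[7]=AC: continuation. acc=(acc<<6)|0x2C=0x82C
Byte[8]=BD: continuation. acc=(acc<<6)|0x3D=0x20B3D
Completed: cp=U+20B3D (starts at byte 5)
Byte[9]=AD: INVALID lead byte (not 0xxx/110x/1110/11110)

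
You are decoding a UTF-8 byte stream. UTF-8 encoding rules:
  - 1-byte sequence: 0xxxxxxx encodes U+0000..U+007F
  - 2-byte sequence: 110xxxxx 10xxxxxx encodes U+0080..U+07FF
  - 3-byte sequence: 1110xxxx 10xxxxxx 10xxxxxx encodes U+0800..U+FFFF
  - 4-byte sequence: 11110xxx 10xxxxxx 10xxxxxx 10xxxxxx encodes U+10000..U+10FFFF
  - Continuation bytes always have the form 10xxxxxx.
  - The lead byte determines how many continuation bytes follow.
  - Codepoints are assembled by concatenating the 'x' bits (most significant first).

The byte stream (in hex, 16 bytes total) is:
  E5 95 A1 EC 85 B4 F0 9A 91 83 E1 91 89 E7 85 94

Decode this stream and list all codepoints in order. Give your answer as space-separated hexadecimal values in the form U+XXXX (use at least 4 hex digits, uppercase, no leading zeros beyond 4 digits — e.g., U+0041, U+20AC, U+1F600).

Byte[0]=E5: 3-byte lead, need 2 cont bytes. acc=0x5
Byte[1]=95: continuation. acc=(acc<<6)|0x15=0x155
Byte[2]=A1: continuation. acc=(acc<<6)|0x21=0x5561
Completed: cp=U+5561 (starts at byte 0)
Byte[3]=EC: 3-byte lead, need 2 cont bytes. acc=0xC
Byte[4]=85: continuation. acc=(acc<<6)|0x05=0x305
Byte[5]=B4: continuation. acc=(acc<<6)|0x34=0xC174
Completed: cp=U+C174 (starts at byte 3)
Byte[6]=F0: 4-byte lead, need 3 cont bytes. acc=0x0
Byte[7]=9A: continuation. acc=(acc<<6)|0x1A=0x1A
Byte[8]=91: continuation. acc=(acc<<6)|0x11=0x691
Byte[9]=83: continuation. acc=(acc<<6)|0x03=0x1A443
Completed: cp=U+1A443 (starts at byte 6)
Byte[10]=E1: 3-byte lead, need 2 cont bytes. acc=0x1
Byte[11]=91: continuation. acc=(acc<<6)|0x11=0x51
Byte[12]=89: continuation. acc=(acc<<6)|0x09=0x1449
Completed: cp=U+1449 (starts at byte 10)
Byte[13]=E7: 3-byte lead, need 2 cont bytes. acc=0x7
Byte[14]=85: continuation. acc=(acc<<6)|0x05=0x1C5
Byte[15]=94: continuation. acc=(acc<<6)|0x14=0x7154
Completed: cp=U+7154 (starts at byte 13)

Answer: U+5561 U+C174 U+1A443 U+1449 U+7154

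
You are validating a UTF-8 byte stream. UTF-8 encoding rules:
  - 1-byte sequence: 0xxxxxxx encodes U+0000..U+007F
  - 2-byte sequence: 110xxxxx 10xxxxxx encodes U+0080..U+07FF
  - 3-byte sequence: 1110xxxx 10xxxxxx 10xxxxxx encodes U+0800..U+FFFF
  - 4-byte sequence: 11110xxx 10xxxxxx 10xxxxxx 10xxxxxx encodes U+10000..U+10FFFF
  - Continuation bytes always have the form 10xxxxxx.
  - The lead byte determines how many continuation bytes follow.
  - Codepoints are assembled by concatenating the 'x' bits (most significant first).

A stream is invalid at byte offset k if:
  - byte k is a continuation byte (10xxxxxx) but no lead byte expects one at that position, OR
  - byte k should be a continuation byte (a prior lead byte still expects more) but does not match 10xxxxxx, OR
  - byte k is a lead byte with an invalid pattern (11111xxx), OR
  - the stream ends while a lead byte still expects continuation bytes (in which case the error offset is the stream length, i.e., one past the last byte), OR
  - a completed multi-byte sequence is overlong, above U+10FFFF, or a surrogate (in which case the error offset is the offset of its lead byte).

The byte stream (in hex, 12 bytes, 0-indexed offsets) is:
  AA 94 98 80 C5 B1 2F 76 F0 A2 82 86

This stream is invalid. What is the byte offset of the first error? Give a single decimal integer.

Byte[0]=AA: INVALID lead byte (not 0xxx/110x/1110/11110)

Answer: 0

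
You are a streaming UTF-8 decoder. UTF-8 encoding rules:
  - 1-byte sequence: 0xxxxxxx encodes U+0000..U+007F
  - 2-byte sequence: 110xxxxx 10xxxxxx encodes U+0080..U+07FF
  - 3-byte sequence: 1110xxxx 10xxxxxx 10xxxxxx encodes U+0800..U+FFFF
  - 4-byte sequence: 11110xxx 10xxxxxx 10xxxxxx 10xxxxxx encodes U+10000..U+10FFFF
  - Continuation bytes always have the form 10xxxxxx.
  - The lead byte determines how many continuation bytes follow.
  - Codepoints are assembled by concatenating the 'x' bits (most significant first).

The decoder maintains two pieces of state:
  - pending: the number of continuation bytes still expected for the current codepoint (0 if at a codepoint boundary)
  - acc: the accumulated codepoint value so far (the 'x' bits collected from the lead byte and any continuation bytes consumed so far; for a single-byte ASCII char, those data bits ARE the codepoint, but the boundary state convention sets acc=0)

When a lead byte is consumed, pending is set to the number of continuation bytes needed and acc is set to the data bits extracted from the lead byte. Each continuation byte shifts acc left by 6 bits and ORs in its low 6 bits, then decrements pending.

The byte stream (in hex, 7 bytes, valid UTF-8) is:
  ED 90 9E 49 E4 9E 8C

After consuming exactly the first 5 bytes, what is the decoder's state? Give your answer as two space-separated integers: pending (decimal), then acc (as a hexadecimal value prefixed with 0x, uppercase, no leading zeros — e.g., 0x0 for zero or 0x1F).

Answer: 2 0x4

Derivation:
Byte[0]=ED: 3-byte lead. pending=2, acc=0xD
Byte[1]=90: continuation. acc=(acc<<6)|0x10=0x350, pending=1
Byte[2]=9E: continuation. acc=(acc<<6)|0x1E=0xD41E, pending=0
Byte[3]=49: 1-byte. pending=0, acc=0x0
Byte[4]=E4: 3-byte lead. pending=2, acc=0x4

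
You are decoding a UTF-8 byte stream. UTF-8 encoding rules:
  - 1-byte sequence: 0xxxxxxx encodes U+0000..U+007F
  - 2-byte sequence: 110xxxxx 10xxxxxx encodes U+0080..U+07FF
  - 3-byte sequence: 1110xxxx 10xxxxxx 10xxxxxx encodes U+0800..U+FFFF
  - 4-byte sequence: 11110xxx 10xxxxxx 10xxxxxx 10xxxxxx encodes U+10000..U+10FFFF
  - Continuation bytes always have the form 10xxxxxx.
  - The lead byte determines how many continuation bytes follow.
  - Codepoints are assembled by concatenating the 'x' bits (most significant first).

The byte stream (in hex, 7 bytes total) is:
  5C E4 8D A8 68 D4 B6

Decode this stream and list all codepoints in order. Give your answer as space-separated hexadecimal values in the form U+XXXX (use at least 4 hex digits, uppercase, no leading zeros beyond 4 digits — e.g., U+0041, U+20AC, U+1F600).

Answer: U+005C U+4368 U+0068 U+0536

Derivation:
Byte[0]=5C: 1-byte ASCII. cp=U+005C
Byte[1]=E4: 3-byte lead, need 2 cont bytes. acc=0x4
Byte[2]=8D: continuation. acc=(acc<<6)|0x0D=0x10D
Byte[3]=A8: continuation. acc=(acc<<6)|0x28=0x4368
Completed: cp=U+4368 (starts at byte 1)
Byte[4]=68: 1-byte ASCII. cp=U+0068
Byte[5]=D4: 2-byte lead, need 1 cont bytes. acc=0x14
Byte[6]=B6: continuation. acc=(acc<<6)|0x36=0x536
Completed: cp=U+0536 (starts at byte 5)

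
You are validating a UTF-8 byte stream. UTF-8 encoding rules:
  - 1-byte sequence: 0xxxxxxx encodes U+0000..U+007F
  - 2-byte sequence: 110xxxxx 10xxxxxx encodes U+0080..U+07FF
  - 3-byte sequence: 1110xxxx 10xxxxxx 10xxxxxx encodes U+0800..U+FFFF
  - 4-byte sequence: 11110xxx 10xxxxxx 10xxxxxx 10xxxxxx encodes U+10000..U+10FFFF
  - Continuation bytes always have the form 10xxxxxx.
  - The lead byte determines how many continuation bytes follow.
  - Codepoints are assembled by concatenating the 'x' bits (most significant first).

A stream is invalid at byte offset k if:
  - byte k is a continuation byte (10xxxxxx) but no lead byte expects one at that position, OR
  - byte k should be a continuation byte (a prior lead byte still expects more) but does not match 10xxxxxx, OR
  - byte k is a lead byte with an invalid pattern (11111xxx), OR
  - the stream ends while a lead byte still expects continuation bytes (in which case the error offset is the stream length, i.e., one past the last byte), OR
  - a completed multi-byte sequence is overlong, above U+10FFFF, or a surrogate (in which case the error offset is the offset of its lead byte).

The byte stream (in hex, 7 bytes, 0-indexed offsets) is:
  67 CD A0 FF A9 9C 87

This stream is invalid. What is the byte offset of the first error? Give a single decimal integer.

Byte[0]=67: 1-byte ASCII. cp=U+0067
Byte[1]=CD: 2-byte lead, need 1 cont bytes. acc=0xD
Byte[2]=A0: continuation. acc=(acc<<6)|0x20=0x360
Completed: cp=U+0360 (starts at byte 1)
Byte[3]=FF: INVALID lead byte (not 0xxx/110x/1110/11110)

Answer: 3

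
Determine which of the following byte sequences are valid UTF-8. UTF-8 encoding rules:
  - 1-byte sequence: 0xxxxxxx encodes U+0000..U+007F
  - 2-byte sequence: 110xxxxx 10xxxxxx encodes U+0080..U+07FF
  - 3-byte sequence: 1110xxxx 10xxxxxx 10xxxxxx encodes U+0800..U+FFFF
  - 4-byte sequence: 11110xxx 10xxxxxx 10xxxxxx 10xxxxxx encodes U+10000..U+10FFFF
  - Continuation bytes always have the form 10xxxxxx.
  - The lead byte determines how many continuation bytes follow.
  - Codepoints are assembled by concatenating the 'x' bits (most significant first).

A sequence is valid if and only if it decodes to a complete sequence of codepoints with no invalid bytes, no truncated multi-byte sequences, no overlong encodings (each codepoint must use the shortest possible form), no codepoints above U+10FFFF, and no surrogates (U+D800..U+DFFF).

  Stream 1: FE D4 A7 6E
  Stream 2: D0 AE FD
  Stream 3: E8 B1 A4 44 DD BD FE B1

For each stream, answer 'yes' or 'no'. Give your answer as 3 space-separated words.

Answer: no no no

Derivation:
Stream 1: error at byte offset 0. INVALID
Stream 2: error at byte offset 2. INVALID
Stream 3: error at byte offset 6. INVALID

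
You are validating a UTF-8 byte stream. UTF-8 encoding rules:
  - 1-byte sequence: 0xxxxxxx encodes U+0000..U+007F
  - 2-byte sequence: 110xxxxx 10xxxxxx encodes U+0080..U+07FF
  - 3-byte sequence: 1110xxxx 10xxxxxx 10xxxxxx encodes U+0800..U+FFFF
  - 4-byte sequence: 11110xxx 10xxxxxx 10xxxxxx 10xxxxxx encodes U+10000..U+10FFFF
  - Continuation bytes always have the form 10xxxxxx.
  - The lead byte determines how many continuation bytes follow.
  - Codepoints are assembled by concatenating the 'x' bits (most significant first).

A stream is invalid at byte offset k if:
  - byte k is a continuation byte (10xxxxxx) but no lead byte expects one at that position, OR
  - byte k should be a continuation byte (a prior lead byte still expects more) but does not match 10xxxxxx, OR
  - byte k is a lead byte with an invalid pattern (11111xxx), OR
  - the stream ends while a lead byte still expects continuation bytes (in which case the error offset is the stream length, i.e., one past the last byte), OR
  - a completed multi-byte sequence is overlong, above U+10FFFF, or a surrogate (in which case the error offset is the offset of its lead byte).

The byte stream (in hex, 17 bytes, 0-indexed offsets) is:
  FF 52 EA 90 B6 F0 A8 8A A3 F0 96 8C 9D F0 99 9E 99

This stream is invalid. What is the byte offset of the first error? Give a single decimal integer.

Byte[0]=FF: INVALID lead byte (not 0xxx/110x/1110/11110)

Answer: 0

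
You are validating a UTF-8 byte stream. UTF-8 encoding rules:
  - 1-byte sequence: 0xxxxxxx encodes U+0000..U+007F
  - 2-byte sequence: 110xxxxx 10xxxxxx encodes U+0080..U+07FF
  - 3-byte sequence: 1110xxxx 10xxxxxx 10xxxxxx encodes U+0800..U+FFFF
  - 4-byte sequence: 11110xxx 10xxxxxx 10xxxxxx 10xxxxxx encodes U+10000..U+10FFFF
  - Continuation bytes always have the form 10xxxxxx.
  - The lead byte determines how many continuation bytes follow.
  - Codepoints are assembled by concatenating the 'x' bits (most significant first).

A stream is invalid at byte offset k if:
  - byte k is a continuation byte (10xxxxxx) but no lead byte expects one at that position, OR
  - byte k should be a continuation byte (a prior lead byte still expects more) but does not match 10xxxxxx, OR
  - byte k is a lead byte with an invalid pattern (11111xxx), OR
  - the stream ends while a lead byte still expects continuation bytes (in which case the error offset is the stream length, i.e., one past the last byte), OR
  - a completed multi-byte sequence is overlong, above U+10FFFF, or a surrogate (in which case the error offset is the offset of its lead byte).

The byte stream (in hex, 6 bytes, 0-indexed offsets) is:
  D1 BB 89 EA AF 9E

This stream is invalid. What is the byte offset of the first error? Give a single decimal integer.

Byte[0]=D1: 2-byte lead, need 1 cont bytes. acc=0x11
Byte[1]=BB: continuation. acc=(acc<<6)|0x3B=0x47B
Completed: cp=U+047B (starts at byte 0)
Byte[2]=89: INVALID lead byte (not 0xxx/110x/1110/11110)

Answer: 2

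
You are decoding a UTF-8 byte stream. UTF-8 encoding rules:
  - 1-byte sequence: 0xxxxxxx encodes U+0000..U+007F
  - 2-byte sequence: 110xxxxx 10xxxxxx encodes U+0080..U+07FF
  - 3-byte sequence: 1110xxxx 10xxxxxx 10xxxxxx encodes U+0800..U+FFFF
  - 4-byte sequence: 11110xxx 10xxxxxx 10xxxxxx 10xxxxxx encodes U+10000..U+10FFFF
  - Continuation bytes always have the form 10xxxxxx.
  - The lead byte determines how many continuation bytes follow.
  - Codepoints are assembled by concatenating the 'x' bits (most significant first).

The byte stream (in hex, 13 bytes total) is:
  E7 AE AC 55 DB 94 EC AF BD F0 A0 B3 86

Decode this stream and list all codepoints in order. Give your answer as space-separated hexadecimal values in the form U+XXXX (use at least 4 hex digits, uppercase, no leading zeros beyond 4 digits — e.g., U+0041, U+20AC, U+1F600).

Answer: U+7BAC U+0055 U+06D4 U+CBFD U+20CC6

Derivation:
Byte[0]=E7: 3-byte lead, need 2 cont bytes. acc=0x7
Byte[1]=AE: continuation. acc=(acc<<6)|0x2E=0x1EE
Byte[2]=AC: continuation. acc=(acc<<6)|0x2C=0x7BAC
Completed: cp=U+7BAC (starts at byte 0)
Byte[3]=55: 1-byte ASCII. cp=U+0055
Byte[4]=DB: 2-byte lead, need 1 cont bytes. acc=0x1B
Byte[5]=94: continuation. acc=(acc<<6)|0x14=0x6D4
Completed: cp=U+06D4 (starts at byte 4)
Byte[6]=EC: 3-byte lead, need 2 cont bytes. acc=0xC
Byte[7]=AF: continuation. acc=(acc<<6)|0x2F=0x32F
Byte[8]=BD: continuation. acc=(acc<<6)|0x3D=0xCBFD
Completed: cp=U+CBFD (starts at byte 6)
Byte[9]=F0: 4-byte lead, need 3 cont bytes. acc=0x0
Byte[10]=A0: continuation. acc=(acc<<6)|0x20=0x20
Byte[11]=B3: continuation. acc=(acc<<6)|0x33=0x833
Byte[12]=86: continuation. acc=(acc<<6)|0x06=0x20CC6
Completed: cp=U+20CC6 (starts at byte 9)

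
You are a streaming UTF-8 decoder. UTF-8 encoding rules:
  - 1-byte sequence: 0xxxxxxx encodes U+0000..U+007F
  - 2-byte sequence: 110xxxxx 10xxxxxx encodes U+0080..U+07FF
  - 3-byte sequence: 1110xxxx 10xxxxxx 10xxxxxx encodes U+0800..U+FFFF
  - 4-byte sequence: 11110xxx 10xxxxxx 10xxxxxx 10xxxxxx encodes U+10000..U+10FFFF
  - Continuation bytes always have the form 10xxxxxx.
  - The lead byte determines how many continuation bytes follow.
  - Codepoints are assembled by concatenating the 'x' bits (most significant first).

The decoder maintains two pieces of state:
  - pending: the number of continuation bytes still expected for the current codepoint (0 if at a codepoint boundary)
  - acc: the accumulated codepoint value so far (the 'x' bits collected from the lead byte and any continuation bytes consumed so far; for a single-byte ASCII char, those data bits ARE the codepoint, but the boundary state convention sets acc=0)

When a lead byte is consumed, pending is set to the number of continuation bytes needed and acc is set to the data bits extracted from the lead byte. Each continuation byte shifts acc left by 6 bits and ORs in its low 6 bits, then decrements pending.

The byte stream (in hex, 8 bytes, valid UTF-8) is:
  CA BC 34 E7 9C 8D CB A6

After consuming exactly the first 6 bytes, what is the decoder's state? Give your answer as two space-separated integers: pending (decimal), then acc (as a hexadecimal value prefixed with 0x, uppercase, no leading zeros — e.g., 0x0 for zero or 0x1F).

Answer: 0 0x770D

Derivation:
Byte[0]=CA: 2-byte lead. pending=1, acc=0xA
Byte[1]=BC: continuation. acc=(acc<<6)|0x3C=0x2BC, pending=0
Byte[2]=34: 1-byte. pending=0, acc=0x0
Byte[3]=E7: 3-byte lead. pending=2, acc=0x7
Byte[4]=9C: continuation. acc=(acc<<6)|0x1C=0x1DC, pending=1
Byte[5]=8D: continuation. acc=(acc<<6)|0x0D=0x770D, pending=0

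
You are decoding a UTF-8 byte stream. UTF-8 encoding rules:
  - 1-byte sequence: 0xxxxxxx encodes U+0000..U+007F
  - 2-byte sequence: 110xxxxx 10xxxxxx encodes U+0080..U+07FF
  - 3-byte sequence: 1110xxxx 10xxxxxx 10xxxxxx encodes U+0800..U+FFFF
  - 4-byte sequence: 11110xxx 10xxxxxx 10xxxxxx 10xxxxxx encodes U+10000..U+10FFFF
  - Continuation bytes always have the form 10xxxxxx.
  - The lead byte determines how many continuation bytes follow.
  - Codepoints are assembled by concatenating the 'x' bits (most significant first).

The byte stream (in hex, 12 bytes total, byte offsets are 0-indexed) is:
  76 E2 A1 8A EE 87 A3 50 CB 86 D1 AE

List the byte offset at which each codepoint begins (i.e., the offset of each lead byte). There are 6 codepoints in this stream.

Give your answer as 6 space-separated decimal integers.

Byte[0]=76: 1-byte ASCII. cp=U+0076
Byte[1]=E2: 3-byte lead, need 2 cont bytes. acc=0x2
Byte[2]=A1: continuation. acc=(acc<<6)|0x21=0xA1
Byte[3]=8A: continuation. acc=(acc<<6)|0x0A=0x284A
Completed: cp=U+284A (starts at byte 1)
Byte[4]=EE: 3-byte lead, need 2 cont bytes. acc=0xE
Byte[5]=87: continuation. acc=(acc<<6)|0x07=0x387
Byte[6]=A3: continuation. acc=(acc<<6)|0x23=0xE1E3
Completed: cp=U+E1E3 (starts at byte 4)
Byte[7]=50: 1-byte ASCII. cp=U+0050
Byte[8]=CB: 2-byte lead, need 1 cont bytes. acc=0xB
Byte[9]=86: continuation. acc=(acc<<6)|0x06=0x2C6
Completed: cp=U+02C6 (starts at byte 8)
Byte[10]=D1: 2-byte lead, need 1 cont bytes. acc=0x11
Byte[11]=AE: continuation. acc=(acc<<6)|0x2E=0x46E
Completed: cp=U+046E (starts at byte 10)

Answer: 0 1 4 7 8 10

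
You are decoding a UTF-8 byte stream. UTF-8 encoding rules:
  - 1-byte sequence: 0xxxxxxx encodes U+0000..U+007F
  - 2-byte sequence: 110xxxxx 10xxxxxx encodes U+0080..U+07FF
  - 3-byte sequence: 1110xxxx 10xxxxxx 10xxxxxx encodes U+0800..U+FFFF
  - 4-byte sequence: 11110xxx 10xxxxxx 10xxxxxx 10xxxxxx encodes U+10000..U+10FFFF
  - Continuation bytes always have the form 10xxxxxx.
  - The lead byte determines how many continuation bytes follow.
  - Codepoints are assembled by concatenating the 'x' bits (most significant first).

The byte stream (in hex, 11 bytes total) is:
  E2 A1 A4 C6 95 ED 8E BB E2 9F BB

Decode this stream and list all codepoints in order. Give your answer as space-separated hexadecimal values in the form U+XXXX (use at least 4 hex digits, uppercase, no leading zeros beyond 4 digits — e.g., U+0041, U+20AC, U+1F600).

Byte[0]=E2: 3-byte lead, need 2 cont bytes. acc=0x2
Byte[1]=A1: continuation. acc=(acc<<6)|0x21=0xA1
Byte[2]=A4: continuation. acc=(acc<<6)|0x24=0x2864
Completed: cp=U+2864 (starts at byte 0)
Byte[3]=C6: 2-byte lead, need 1 cont bytes. acc=0x6
Byte[4]=95: continuation. acc=(acc<<6)|0x15=0x195
Completed: cp=U+0195 (starts at byte 3)
Byte[5]=ED: 3-byte lead, need 2 cont bytes. acc=0xD
Byte[6]=8E: continuation. acc=(acc<<6)|0x0E=0x34E
Byte[7]=BB: continuation. acc=(acc<<6)|0x3B=0xD3BB
Completed: cp=U+D3BB (starts at byte 5)
Byte[8]=E2: 3-byte lead, need 2 cont bytes. acc=0x2
Byte[9]=9F: continuation. acc=(acc<<6)|0x1F=0x9F
Byte[10]=BB: continuation. acc=(acc<<6)|0x3B=0x27FB
Completed: cp=U+27FB (starts at byte 8)

Answer: U+2864 U+0195 U+D3BB U+27FB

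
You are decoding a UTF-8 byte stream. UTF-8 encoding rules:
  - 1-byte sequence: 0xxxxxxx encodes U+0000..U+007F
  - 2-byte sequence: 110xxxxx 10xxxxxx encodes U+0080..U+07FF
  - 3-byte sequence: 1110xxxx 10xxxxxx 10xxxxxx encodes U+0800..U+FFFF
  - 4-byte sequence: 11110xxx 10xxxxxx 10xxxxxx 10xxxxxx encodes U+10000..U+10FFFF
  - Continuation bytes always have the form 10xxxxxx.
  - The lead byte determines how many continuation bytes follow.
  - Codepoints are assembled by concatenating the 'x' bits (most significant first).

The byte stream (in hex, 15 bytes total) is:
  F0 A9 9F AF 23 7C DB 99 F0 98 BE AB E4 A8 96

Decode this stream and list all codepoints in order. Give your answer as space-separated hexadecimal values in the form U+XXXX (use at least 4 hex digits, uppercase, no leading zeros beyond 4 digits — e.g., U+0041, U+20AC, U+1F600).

Byte[0]=F0: 4-byte lead, need 3 cont bytes. acc=0x0
Byte[1]=A9: continuation. acc=(acc<<6)|0x29=0x29
Byte[2]=9F: continuation. acc=(acc<<6)|0x1F=0xA5F
Byte[3]=AF: continuation. acc=(acc<<6)|0x2F=0x297EF
Completed: cp=U+297EF (starts at byte 0)
Byte[4]=23: 1-byte ASCII. cp=U+0023
Byte[5]=7C: 1-byte ASCII. cp=U+007C
Byte[6]=DB: 2-byte lead, need 1 cont bytes. acc=0x1B
Byte[7]=99: continuation. acc=(acc<<6)|0x19=0x6D9
Completed: cp=U+06D9 (starts at byte 6)
Byte[8]=F0: 4-byte lead, need 3 cont bytes. acc=0x0
Byte[9]=98: continuation. acc=(acc<<6)|0x18=0x18
Byte[10]=BE: continuation. acc=(acc<<6)|0x3E=0x63E
Byte[11]=AB: continuation. acc=(acc<<6)|0x2B=0x18FAB
Completed: cp=U+18FAB (starts at byte 8)
Byte[12]=E4: 3-byte lead, need 2 cont bytes. acc=0x4
Byte[13]=A8: continuation. acc=(acc<<6)|0x28=0x128
Byte[14]=96: continuation. acc=(acc<<6)|0x16=0x4A16
Completed: cp=U+4A16 (starts at byte 12)

Answer: U+297EF U+0023 U+007C U+06D9 U+18FAB U+4A16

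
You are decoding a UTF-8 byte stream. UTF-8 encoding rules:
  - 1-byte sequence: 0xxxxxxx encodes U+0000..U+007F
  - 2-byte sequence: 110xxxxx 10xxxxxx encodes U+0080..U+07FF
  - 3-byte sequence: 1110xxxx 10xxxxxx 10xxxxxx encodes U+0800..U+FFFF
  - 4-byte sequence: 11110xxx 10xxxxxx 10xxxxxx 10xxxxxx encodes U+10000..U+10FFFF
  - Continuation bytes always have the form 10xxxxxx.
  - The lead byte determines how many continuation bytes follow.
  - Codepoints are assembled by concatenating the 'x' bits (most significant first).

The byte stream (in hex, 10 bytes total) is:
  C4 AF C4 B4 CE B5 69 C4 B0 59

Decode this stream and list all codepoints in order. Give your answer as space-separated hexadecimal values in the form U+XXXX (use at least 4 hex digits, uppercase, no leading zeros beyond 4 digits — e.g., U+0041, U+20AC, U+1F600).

Answer: U+012F U+0134 U+03B5 U+0069 U+0130 U+0059

Derivation:
Byte[0]=C4: 2-byte lead, need 1 cont bytes. acc=0x4
Byte[1]=AF: continuation. acc=(acc<<6)|0x2F=0x12F
Completed: cp=U+012F (starts at byte 0)
Byte[2]=C4: 2-byte lead, need 1 cont bytes. acc=0x4
Byte[3]=B4: continuation. acc=(acc<<6)|0x34=0x134
Completed: cp=U+0134 (starts at byte 2)
Byte[4]=CE: 2-byte lead, need 1 cont bytes. acc=0xE
Byte[5]=B5: continuation. acc=(acc<<6)|0x35=0x3B5
Completed: cp=U+03B5 (starts at byte 4)
Byte[6]=69: 1-byte ASCII. cp=U+0069
Byte[7]=C4: 2-byte lead, need 1 cont bytes. acc=0x4
Byte[8]=B0: continuation. acc=(acc<<6)|0x30=0x130
Completed: cp=U+0130 (starts at byte 7)
Byte[9]=59: 1-byte ASCII. cp=U+0059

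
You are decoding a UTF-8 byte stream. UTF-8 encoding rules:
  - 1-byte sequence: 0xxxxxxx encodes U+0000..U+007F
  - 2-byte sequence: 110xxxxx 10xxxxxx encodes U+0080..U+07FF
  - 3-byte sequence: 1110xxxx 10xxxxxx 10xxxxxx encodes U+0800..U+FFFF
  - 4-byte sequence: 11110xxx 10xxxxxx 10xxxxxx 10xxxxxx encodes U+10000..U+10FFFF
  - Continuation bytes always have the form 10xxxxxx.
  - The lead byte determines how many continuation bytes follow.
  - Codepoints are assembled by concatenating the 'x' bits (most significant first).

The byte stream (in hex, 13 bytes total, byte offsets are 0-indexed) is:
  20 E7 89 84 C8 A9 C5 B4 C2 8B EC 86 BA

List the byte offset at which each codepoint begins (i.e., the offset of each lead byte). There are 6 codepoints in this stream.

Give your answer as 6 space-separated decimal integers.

Answer: 0 1 4 6 8 10

Derivation:
Byte[0]=20: 1-byte ASCII. cp=U+0020
Byte[1]=E7: 3-byte lead, need 2 cont bytes. acc=0x7
Byte[2]=89: continuation. acc=(acc<<6)|0x09=0x1C9
Byte[3]=84: continuation. acc=(acc<<6)|0x04=0x7244
Completed: cp=U+7244 (starts at byte 1)
Byte[4]=C8: 2-byte lead, need 1 cont bytes. acc=0x8
Byte[5]=A9: continuation. acc=(acc<<6)|0x29=0x229
Completed: cp=U+0229 (starts at byte 4)
Byte[6]=C5: 2-byte lead, need 1 cont bytes. acc=0x5
Byte[7]=B4: continuation. acc=(acc<<6)|0x34=0x174
Completed: cp=U+0174 (starts at byte 6)
Byte[8]=C2: 2-byte lead, need 1 cont bytes. acc=0x2
Byte[9]=8B: continuation. acc=(acc<<6)|0x0B=0x8B
Completed: cp=U+008B (starts at byte 8)
Byte[10]=EC: 3-byte lead, need 2 cont bytes. acc=0xC
Byte[11]=86: continuation. acc=(acc<<6)|0x06=0x306
Byte[12]=BA: continuation. acc=(acc<<6)|0x3A=0xC1BA
Completed: cp=U+C1BA (starts at byte 10)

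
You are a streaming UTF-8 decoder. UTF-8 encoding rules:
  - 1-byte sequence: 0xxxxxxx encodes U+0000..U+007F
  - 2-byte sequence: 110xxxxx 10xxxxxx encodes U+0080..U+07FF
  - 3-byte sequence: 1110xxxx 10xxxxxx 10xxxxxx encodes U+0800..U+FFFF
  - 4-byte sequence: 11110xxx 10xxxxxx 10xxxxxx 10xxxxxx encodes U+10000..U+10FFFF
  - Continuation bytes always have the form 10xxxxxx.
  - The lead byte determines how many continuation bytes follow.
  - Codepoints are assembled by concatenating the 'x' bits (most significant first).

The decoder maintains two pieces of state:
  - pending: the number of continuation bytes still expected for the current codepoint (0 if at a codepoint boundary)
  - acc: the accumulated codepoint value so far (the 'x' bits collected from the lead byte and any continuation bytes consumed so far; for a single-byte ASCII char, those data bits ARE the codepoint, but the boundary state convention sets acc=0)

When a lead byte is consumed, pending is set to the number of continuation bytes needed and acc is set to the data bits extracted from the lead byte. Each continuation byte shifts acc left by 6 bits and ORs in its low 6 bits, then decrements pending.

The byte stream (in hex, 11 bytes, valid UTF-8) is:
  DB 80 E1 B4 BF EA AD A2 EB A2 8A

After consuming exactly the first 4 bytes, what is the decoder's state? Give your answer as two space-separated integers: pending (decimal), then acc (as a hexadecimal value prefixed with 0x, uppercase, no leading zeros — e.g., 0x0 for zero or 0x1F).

Byte[0]=DB: 2-byte lead. pending=1, acc=0x1B
Byte[1]=80: continuation. acc=(acc<<6)|0x00=0x6C0, pending=0
Byte[2]=E1: 3-byte lead. pending=2, acc=0x1
Byte[3]=B4: continuation. acc=(acc<<6)|0x34=0x74, pending=1

Answer: 1 0x74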